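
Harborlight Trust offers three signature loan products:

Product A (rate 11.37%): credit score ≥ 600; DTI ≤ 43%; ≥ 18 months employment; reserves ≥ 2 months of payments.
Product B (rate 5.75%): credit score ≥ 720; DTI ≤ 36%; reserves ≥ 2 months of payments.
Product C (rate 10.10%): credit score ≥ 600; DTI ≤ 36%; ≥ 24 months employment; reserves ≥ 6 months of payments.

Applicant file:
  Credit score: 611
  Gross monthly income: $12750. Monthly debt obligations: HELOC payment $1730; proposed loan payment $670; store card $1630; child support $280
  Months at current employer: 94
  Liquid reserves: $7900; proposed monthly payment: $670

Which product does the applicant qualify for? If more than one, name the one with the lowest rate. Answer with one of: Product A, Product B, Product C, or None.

Product C

Total debts = (1,730 + 670 + 1,630 + 280) = 4,310; DTI = 4,310/12,750 = 33.8%.
Reserves = 7,900/670 = 11.8 months.
Product A: score 611 ≥ 600; DTI 33.8% ≤ 43%; employment 94 ≥ 18 mo; reserves 11.8 ≥ 2 mo → qualifies.
Product B: score 611 < 720; DTI 33.8% ≤ 36%; reserves 11.8 ≥ 2 mo → does not qualify.
Product C: score 611 ≥ 600; DTI 33.8% ≤ 36%; employment 94 ≥ 24 mo; reserves 11.8 ≥ 6 mo → qualifies.
Qualifying: Product A, Product C. Lowest rate is 10.10% → Product C.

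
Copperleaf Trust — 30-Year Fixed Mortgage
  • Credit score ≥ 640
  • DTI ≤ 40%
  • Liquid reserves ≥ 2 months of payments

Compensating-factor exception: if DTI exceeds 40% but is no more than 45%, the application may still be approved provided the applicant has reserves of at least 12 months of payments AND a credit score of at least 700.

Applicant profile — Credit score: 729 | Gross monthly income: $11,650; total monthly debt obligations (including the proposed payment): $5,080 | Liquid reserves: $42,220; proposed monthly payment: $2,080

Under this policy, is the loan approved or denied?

Approved

Credit score 729 ≥ 640 (meets base)
DTI: 5,080 ÷ 11,650 = 43.6%, over the 40% base limit.
Reserves: 42,220 ÷ 2,080 = 20.3 months (meets 2-month minimum)
43.6% falls in the override range (40%–45%), so the compensating-factor test applies.
Override check — reserves: 20.3 mo (ok); score: 729 (ok).
Both override conditions satisfied; DTI exception granted.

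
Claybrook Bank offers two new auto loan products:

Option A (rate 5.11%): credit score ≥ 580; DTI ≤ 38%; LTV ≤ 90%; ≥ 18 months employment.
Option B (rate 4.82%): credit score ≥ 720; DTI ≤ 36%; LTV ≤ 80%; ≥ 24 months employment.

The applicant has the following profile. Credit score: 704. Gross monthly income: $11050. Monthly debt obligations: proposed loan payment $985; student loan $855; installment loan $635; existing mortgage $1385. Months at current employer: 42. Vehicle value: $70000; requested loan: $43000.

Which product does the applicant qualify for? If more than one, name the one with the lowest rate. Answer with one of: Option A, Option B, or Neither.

Total debts = (985 + 855 + 635 + 1,385) = 3,860; DTI = 3,860/11,050 = 34.9%.
LTV = 43,000/70,000 = 61.4%.
Option A: score 704 ≥ 580; DTI 34.9% ≤ 38%; LTV 61.4% ≤ 90%; employment 42 ≥ 18 mo → qualifies.
Option B: score 704 < 720; DTI 34.9% ≤ 36%; LTV 61.4% ≤ 80%; employment 42 ≥ 24 mo → does not qualify.

Option A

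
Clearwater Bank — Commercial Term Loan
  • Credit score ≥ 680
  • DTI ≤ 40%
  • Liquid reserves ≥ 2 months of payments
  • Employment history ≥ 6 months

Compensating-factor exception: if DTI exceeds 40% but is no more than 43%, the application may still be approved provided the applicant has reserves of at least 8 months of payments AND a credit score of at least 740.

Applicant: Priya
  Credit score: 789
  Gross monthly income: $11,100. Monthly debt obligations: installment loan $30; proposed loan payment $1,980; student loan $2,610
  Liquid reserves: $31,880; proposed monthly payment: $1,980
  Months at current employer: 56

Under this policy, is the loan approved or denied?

Approved

Credit score 789 ≥ 680 (meets base)
Total debts = (30 + 1,980 + 2,610) = 4,620. DTI = 4,620/11,100 = 41.6% > 40% — standard DTI limit exceeded.
Reserves: 31,880 ÷ 1,980 = 16.1 months (meets 2-month minimum)
Employment 56 ≥ 6 months
41.6% falls in the override range (40%–43%), so the compensating-factor test applies.
Reserves 16.1 ≥ 8 months; credit score 789 ≥ 740.
Both override conditions satisfied; DTI exception granted.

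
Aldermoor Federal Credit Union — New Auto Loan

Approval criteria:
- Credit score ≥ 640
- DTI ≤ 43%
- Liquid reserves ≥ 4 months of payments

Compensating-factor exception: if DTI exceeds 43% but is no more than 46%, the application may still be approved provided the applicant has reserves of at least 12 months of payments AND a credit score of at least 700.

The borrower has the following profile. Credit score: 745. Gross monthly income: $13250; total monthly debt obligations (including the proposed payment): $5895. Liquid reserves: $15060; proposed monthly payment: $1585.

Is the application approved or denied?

Credit score 745 ≥ 640 (meets base)
DTI: 5,895 ÷ 13,250 = 44.5%, over the 43% base limit.
Reserves: 15,060 ÷ 1,585 = 9.5 months (meets 4-month minimum)
44.5% falls in the override range (43%–46%), so the compensating-factor test applies.
Override check — reserves: 9.5 mo (short of 12); score: 745 (ok).
Compensating-factor requirement not fully met.

Denied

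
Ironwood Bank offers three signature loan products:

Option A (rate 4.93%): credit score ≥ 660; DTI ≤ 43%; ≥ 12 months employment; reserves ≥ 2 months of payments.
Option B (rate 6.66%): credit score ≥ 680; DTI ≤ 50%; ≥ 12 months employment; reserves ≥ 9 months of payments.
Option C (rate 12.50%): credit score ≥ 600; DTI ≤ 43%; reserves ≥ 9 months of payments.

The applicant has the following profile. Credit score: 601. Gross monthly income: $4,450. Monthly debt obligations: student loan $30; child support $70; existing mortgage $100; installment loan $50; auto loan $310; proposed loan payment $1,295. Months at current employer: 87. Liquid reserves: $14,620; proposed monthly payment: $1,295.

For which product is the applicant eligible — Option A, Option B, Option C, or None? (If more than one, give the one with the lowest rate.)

Option C

Total debts = (30 + 70 + 100 + 50 + 310 + 1,295) = 1,855; DTI = 1,855/4,450 = 41.7%.
Reserves = 14,620/1,295 = 11.3 months.
Option A: score 601 < 660; DTI 41.7% ≤ 43%; employment 87 ≥ 12 mo; reserves 11.3 ≥ 2 mo → does not qualify.
Option B: score 601 < 680; DTI 41.7% ≤ 50%; employment 87 ≥ 12 mo; reserves 11.3 ≥ 9 mo → does not qualify.
Option C: score 601 ≥ 600; DTI 41.7% ≤ 43%; reserves 11.3 ≥ 9 mo → qualifies.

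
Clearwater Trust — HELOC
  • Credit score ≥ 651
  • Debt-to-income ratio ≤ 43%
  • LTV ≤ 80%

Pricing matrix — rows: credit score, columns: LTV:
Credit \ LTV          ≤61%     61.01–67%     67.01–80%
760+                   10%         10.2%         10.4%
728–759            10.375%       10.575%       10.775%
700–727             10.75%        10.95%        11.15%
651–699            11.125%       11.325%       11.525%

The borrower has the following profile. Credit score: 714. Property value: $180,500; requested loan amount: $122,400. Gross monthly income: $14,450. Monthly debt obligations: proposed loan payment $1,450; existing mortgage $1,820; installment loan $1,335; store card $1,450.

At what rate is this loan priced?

Credit score 714 ≥ 651; Total monthly debts = (1,450 + 1,820 + 1,335 + 1,450) = 6,055. Debt-to-income = 6,055/14,450 = 41.9% — meets 43% limit
LTV = 122,400/180,500 = 67.8% ≤ 80%
Credit 714 → row 700–727; LTV 67.8% → column 67.01–80%. Grid cell → 11.15%.

11.15%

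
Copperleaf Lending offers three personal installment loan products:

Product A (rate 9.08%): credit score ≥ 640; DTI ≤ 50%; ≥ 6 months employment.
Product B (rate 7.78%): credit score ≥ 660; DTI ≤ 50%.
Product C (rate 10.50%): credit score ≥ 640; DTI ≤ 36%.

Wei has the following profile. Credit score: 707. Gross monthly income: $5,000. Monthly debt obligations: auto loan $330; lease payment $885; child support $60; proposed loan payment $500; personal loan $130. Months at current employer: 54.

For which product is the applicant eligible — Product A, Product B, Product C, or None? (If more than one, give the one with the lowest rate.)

Total debts = (330 + 885 + 60 + 500 + 130) = 1,905; DTI = 1,905/5,000 = 38.1%.
Product A: score 707 ≥ 640; DTI 38.1% ≤ 50%; employment 54 ≥ 6 mo → qualifies.
Product B: score 707 ≥ 660; DTI 38.1% ≤ 50% → qualifies.
Product C: score 707 ≥ 640; DTI 38.1% > 36% → does not qualify.
Qualifying: Product A, Product B. Lowest rate is 7.78% → Product B.

Product B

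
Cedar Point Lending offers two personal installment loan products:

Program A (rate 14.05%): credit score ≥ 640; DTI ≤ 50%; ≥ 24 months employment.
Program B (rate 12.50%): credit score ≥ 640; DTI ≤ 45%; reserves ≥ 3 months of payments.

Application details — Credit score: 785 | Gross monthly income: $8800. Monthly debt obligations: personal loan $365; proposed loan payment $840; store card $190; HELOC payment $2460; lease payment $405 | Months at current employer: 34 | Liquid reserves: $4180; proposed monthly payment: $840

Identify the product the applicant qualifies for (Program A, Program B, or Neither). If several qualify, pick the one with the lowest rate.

Program A

Total debts = (365 + 840 + 190 + 2,460 + 405) = 4,260; DTI = 4,260/8,800 = 48.4%.
Reserves = 4,180/840 = 5.0 months.
Program A: score 785 ≥ 640; DTI 48.4% ≤ 50%; employment 34 ≥ 24 mo → qualifies.
Program B: score 785 ≥ 640; DTI 48.4% > 45%; reserves 5.0 ≥ 3 mo → does not qualify.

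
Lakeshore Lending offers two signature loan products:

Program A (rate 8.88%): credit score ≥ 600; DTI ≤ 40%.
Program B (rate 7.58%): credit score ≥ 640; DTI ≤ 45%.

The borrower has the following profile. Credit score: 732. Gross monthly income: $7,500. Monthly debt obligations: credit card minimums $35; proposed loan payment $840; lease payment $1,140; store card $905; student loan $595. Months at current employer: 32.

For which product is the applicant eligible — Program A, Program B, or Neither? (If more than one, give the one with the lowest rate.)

Total debts = (35 + 840 + 1,140 + 905 + 595) = 3,515; DTI = 3,515/7,500 = 46.9%.
Program A: score 732 ≥ 600; DTI 46.9% > 40% → does not qualify.
Program B: score 732 ≥ 640; DTI 46.9% > 45% → does not qualify.

Neither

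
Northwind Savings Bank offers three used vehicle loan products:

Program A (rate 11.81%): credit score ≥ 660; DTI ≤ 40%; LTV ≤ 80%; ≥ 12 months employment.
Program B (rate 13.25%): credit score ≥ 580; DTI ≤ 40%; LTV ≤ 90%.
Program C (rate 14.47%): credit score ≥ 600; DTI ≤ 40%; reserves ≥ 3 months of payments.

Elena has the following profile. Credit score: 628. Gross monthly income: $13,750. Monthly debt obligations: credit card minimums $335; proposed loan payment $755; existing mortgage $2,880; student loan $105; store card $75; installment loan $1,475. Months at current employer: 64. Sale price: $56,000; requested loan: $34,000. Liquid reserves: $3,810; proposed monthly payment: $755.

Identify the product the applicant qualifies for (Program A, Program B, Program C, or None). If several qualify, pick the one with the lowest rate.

Total debts = (335 + 755 + 2,880 + 105 + 75 + 1,475) = 5,625; DTI = 5,625/13,750 = 40.9%.
LTV = 34,000/56,000 = 60.7%.
Reserves = 3,810/755 = 5.0 months.
Program A: score 628 < 660; DTI 40.9% > 40%; LTV 60.7% ≤ 80%; employment 64 ≥ 12 mo → does not qualify.
Program B: score 628 ≥ 580; DTI 40.9% > 40%; LTV 60.7% ≤ 90% → does not qualify.
Program C: score 628 ≥ 600; DTI 40.9% > 40%; reserves 5.0 ≥ 3 mo → does not qualify.

None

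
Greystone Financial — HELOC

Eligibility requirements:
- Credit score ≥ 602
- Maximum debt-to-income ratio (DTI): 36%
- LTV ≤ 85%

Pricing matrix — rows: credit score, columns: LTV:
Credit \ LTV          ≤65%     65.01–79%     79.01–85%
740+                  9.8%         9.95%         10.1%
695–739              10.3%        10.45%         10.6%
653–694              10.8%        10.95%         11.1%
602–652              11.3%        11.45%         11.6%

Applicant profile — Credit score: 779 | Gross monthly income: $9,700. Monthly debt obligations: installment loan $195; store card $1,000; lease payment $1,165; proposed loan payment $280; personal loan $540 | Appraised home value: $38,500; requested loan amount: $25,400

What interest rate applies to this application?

9.95%

Credit score 779 ≥ 602; Total monthly debts = (195 + 1,000 + 1,165 + 280 + 540) = 3,180. Debt-to-income = 3,180/9,700 = 32.8% — meets 36% limit
Loan-to-value = 25,400/38,500 = 66% — pass (85% max)
Score 779 is in the 740+ band; LTV 66% is in the 65.01–79% band → 9.95%.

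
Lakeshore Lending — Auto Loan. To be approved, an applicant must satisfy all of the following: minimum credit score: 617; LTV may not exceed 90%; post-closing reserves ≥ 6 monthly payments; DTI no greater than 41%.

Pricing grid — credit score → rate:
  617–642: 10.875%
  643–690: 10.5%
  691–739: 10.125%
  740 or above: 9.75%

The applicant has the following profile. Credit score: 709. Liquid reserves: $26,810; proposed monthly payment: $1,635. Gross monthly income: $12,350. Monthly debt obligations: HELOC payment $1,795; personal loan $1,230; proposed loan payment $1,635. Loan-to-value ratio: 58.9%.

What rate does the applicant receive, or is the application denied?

Approved at 10.125%

Credit score 709 ≥ 617 (meets minimum)
LTV 58.9% ≤ 90%
Total monthly debts = (1,795 + 1,230 + 1,635) = 4,660. DTI = 4,660/12,350 = 37.7% ≤ 41%
Reserves: 26,810 ÷ 1,635 = 16.4 months (meets 6-month minimum)
All requirements met. Score 709 falls in the 691–739 tier → 10.125%.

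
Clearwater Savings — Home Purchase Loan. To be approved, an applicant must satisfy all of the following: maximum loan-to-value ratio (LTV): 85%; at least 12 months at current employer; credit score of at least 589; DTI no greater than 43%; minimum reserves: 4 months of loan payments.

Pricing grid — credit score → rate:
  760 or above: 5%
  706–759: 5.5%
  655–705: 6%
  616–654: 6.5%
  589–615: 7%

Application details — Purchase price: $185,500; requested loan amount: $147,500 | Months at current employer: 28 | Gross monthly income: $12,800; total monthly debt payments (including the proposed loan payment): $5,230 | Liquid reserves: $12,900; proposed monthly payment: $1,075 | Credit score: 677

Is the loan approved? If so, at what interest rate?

Approved at 6%

Credit score 677 ≥ 589 (meets minimum)
Employment 28 ≥ 12 months
Loan-to-value = 147,500/185,500 = 79.5% — pass (85% max)
Reserves = 12,900/1,075 = 12.0 months ≥ 4
DTI: 5,230 ÷ 12,800 = 40.9%, within the 43% cap
All requirements met. Score 677 falls in the 655–705 tier → 6%.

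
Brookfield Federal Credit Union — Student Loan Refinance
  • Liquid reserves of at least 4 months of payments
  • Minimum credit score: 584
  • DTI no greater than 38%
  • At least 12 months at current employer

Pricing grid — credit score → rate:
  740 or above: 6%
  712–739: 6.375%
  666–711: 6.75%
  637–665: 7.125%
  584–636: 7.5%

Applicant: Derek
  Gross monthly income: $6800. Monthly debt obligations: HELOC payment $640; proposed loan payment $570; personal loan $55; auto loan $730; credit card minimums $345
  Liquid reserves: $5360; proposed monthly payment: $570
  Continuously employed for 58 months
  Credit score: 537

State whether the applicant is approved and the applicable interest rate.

Denied

Credit score 537 < 584 (below minimum)
Reserves = 5,360/570 = 9.4 months ≥ 4
Employment 58 ≥ 12 months
Total monthly debts = (640 + 570 + 55 + 730 + 345) = 2,340. Debt-to-income = 2,340/6,800 = 34.4% — meets 38% limit
Not all requirements met → denied.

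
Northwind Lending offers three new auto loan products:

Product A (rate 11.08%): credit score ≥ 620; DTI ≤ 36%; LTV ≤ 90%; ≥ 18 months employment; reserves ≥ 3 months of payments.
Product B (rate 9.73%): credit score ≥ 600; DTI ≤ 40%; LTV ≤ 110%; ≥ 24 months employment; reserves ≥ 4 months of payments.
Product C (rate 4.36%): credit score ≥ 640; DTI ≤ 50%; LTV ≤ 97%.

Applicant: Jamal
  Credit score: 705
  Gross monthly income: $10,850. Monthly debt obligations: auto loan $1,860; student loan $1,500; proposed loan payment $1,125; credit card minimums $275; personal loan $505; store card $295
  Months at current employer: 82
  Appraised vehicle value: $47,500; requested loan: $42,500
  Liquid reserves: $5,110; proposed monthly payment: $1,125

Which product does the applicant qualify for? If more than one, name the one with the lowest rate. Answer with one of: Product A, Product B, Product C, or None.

None

Total debts = (1,860 + 1,500 + 1,125 + 275 + 505 + 295) = 5,560; DTI = 5,560/10,850 = 51.2%.
LTV = 42,500/47,500 = 89.5%.
Reserves = 5,110/1,125 = 4.5 months.
Product A: score 705 ≥ 620; DTI 51.2% > 36%; LTV 89.5% ≤ 90%; employment 82 ≥ 18 mo; reserves 4.5 ≥ 3 mo → does not qualify.
Product B: score 705 ≥ 600; DTI 51.2% > 40%; LTV 89.5% ≤ 110%; employment 82 ≥ 24 mo; reserves 4.5 ≥ 4 mo → does not qualify.
Product C: score 705 ≥ 640; DTI 51.2% > 50%; LTV 89.5% ≤ 97% → does not qualify.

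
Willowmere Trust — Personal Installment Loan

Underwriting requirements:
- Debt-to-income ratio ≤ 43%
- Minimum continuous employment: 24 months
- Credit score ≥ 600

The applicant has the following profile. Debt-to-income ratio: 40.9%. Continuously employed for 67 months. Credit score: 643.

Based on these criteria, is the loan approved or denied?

Approved

DTI 40.9% is within the 43% limit
Employment 67 ≥ 24 months
Credit score 643 ≥ 600 (meets)
All criteria satisfied.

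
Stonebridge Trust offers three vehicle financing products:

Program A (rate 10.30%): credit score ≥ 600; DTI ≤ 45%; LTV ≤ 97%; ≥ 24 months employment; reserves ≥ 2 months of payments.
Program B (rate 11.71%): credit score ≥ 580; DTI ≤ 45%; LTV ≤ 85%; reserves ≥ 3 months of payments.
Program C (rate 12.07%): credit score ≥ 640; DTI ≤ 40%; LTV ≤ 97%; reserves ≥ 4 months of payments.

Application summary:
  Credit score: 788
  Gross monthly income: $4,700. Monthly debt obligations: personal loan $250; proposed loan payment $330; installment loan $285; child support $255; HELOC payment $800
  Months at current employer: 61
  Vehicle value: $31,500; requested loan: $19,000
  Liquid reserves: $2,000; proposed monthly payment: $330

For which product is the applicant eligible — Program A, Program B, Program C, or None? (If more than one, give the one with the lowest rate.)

Program A

Total debts = (250 + 330 + 285 + 255 + 800) = 1,920; DTI = 1,920/4,700 = 40.9%.
LTV = 19,000/31,500 = 60.3%.
Reserves = 2,000/330 = 6.1 months.
Program A: score 788 ≥ 600; DTI 40.9% ≤ 45%; LTV 60.3% ≤ 97%; employment 61 ≥ 24 mo; reserves 6.1 ≥ 2 mo → qualifies.
Program B: score 788 ≥ 580; DTI 40.9% ≤ 45%; LTV 60.3% ≤ 85%; reserves 6.1 ≥ 3 mo → qualifies.
Program C: score 788 ≥ 640; DTI 40.9% > 40%; LTV 60.3% ≤ 97%; reserves 6.1 ≥ 4 mo → does not qualify.
Qualifying: Program A, Program B. Lowest rate is 10.30% → Program A.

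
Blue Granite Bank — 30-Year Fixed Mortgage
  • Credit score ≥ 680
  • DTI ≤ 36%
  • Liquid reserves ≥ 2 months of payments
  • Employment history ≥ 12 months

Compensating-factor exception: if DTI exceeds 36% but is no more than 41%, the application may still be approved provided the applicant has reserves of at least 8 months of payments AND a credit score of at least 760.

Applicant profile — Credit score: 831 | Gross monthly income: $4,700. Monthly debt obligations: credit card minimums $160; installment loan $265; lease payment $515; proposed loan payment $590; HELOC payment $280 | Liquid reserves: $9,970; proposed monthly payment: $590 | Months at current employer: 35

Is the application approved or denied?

Credit score 831 ≥ 680 (meets base)
Total debts = (160 + 265 + 515 + 590 + 280) = 1,810. DTI: 1,810 ÷ 4,700 = 38.5%, over the 36% base limit.
Reserves = 9,970/590 = 16.9 months ≥ 2
Employment 35 ≥ 12 months
38.5% falls in the override range (36%–41%), so the compensating-factor test applies.
Override check — reserves: 16.9 mo (ok); score: 831 (ok).
Both override conditions satisfied; DTI exception granted.

Approved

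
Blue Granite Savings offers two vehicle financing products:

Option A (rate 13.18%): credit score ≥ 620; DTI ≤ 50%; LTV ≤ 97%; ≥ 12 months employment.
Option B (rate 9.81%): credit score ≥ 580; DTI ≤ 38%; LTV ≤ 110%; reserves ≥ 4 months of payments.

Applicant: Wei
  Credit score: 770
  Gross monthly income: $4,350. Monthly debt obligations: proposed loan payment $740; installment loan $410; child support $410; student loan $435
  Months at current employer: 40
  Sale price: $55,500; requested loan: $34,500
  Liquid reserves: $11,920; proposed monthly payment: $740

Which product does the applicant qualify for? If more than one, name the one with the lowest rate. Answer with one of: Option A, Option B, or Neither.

Total debts = (740 + 410 + 410 + 435) = 1,995; DTI = 1,995/4,350 = 45.9%.
LTV = 34,500/55,500 = 62.2%.
Reserves = 11,920/740 = 16.1 months.
Option A: score 770 ≥ 620; DTI 45.9% ≤ 50%; LTV 62.2% ≤ 97%; employment 40 ≥ 12 mo → qualifies.
Option B: score 770 ≥ 580; DTI 45.9% > 38%; LTV 62.2% ≤ 110%; reserves 16.1 ≥ 4 mo → does not qualify.

Option A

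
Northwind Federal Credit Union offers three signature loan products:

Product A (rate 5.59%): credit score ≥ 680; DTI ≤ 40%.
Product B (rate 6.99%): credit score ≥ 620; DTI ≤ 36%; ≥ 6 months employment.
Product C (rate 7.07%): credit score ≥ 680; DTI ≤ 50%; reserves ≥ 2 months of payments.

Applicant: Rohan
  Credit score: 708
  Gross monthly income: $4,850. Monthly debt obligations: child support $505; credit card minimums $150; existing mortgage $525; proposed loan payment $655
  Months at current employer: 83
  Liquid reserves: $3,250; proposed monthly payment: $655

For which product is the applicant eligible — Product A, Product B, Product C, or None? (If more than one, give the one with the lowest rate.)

Product A

Total debts = (505 + 150 + 525 + 655) = 1,835; DTI = 1,835/4,850 = 37.8%.
Reserves = 3,250/655 = 5.0 months.
Product A: score 708 ≥ 680; DTI 37.8% ≤ 40% → qualifies.
Product B: score 708 ≥ 620; DTI 37.8% > 36%; employment 83 ≥ 6 mo → does not qualify.
Product C: score 708 ≥ 680; DTI 37.8% ≤ 50%; reserves 5.0 ≥ 2 mo → qualifies.
Qualifying: Product A, Product C. Lowest rate is 5.59% → Product A.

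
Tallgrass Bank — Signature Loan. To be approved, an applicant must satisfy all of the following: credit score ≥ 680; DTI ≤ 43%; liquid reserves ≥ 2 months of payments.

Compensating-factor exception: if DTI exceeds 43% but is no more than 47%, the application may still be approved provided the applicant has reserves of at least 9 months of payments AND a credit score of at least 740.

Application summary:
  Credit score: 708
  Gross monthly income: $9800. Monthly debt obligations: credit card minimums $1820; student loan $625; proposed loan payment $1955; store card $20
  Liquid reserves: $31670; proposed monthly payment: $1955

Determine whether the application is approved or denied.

Credit score 708 ≥ 680 (meets base)
Total debts = (1,820 + 625 + 1,955 + 20) = 4,420. DTI = 4,420/9,800 = 45.1% > 43% — standard DTI limit exceeded.
Liquid reserves cover 31,670/1,955 = 16.2 months — ≥ 2 required
DTI 45.1% is within the 43%–47% exception band; checking compensating factors.
Override check — reserves: 16.2 mo (ok); score: 708 (below 740).
Override conditions not both satisfied; exception does not apply.

Denied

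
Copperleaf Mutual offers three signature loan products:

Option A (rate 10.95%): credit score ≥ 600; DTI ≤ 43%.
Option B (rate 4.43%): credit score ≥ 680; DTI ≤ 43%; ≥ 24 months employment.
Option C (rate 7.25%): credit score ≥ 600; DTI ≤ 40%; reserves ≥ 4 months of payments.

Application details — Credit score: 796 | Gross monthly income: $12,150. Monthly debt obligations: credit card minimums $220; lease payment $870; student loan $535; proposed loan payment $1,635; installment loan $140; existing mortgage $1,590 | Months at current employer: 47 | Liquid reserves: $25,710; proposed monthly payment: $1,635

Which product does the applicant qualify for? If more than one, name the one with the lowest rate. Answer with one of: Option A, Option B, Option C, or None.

Total debts = (220 + 870 + 535 + 1,635 + 140 + 1,590) = 4,990; DTI = 4,990/12,150 = 41.1%.
Reserves = 25,710/1,635 = 15.7 months.
Option A: score 796 ≥ 600; DTI 41.1% ≤ 43% → qualifies.
Option B: score 796 ≥ 680; DTI 41.1% ≤ 43%; employment 47 ≥ 24 mo → qualifies.
Option C: score 796 ≥ 600; DTI 41.1% > 40%; reserves 15.7 ≥ 4 mo → does not qualify.
Qualifying: Option A, Option B. Lowest rate is 4.43% → Option B.

Option B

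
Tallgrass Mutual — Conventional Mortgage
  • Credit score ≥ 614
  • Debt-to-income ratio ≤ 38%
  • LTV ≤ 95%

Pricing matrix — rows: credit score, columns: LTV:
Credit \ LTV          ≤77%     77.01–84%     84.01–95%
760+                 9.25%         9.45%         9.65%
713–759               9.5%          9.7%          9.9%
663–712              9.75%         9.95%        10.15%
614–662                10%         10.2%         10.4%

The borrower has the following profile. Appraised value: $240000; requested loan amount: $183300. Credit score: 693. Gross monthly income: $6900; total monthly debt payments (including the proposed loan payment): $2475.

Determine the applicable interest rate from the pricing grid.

9.75%

Credit score 693 ≥ 614; DTI = 2,475/6,900 = 35.9% ≤ 38%
LTV = 183,300/240,000 = 76.4% ≤ 95%
Row: 693 falls in 663–712. Column: 76.4% falls in ≤77%. Rate = 9.75%.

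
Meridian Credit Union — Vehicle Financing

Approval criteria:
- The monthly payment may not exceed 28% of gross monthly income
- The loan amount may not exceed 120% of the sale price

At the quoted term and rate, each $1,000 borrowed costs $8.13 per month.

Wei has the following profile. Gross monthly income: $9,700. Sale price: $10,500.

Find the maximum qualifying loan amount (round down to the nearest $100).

$12,600

Payment cap: 28% × $9,700 = $2,716/month.
At $8.13 per $1,000, that supports 2,716/8.13 × 1,000 ≈ $334,071 → $334,000.
LTV cap: 120% × $10,500 = $12,600 → $12,600.
Binding constraint: loan-to-value.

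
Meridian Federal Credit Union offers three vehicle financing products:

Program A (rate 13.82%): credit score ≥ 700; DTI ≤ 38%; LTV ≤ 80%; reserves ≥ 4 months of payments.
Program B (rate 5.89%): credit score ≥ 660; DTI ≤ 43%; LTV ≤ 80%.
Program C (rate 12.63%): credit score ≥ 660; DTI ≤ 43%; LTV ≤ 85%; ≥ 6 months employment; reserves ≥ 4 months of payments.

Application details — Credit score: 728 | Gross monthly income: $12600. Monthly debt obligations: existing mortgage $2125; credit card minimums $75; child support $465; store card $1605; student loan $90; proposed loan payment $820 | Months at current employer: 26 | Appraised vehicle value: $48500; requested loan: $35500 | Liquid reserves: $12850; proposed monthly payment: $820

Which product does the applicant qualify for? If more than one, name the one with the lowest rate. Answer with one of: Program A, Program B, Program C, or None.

Total debts = (2,125 + 75 + 465 + 1,605 + 90 + 820) = 5,180; DTI = 5,180/12,600 = 41.1%.
LTV = 35,500/48,500 = 73.2%.
Reserves = 12,850/820 = 15.7 months.
Program A: score 728 ≥ 700; DTI 41.1% > 38%; LTV 73.2% ≤ 80%; reserves 15.7 ≥ 4 mo → does not qualify.
Program B: score 728 ≥ 660; DTI 41.1% ≤ 43%; LTV 73.2% ≤ 80% → qualifies.
Program C: score 728 ≥ 660; DTI 41.1% ≤ 43%; LTV 73.2% ≤ 85%; employment 26 ≥ 6 mo; reserves 15.7 ≥ 4 mo → qualifies.
Qualifying: Program B, Program C. Lowest rate is 5.89% → Program B.

Program B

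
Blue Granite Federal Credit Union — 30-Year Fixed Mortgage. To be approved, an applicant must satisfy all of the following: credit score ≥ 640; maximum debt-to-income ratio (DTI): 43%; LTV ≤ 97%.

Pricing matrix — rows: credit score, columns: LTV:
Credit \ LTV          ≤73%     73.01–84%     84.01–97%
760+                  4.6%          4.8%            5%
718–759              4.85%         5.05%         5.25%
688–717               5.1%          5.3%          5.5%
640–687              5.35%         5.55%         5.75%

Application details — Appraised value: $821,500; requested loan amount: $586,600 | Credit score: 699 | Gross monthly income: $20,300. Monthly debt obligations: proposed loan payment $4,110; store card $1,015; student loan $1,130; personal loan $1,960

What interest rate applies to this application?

Credit score 699 ≥ 640; Total monthly debts = (4,110 + 1,015 + 1,130 + 1,960) = 8,215. Debt-to-income = 8,215/20,300 = 40.5% — meets 43% limit
LTV: 586,600 ÷ 821,500 = 71.4%, within 97% cap
Row: 699 falls in 688–717. Column: 71.4% falls in ≤73%. Rate = 5.1%.

5.1%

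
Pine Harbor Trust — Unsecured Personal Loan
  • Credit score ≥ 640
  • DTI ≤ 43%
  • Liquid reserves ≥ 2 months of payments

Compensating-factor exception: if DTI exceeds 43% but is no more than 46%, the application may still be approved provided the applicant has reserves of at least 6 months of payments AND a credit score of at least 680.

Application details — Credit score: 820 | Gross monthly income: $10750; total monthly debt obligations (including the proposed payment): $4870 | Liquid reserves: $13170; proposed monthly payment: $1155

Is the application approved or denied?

Approved

Credit score 820 ≥ 640 (meets base)
DTI = 4,870/10,750 = 45.3% > 43% — standard DTI limit exceeded.
Reserves = 13,170/1,155 = 11.4 months ≥ 2
DTI 45.3% is within the 43%–46% exception band; checking compensating factors.
Override check — reserves: 11.4 mo (ok); score: 820 (ok).
Both override conditions satisfied; DTI exception granted.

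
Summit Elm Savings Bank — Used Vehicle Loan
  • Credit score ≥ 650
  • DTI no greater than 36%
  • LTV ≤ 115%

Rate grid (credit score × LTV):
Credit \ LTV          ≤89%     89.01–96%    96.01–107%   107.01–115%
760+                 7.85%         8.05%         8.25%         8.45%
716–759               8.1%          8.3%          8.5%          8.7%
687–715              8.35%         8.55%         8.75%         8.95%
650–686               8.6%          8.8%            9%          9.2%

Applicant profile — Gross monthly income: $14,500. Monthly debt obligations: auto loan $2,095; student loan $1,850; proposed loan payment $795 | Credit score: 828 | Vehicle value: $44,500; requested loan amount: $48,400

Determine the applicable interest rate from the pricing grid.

Credit score 828 ≥ 650; Total monthly debts = (2,095 + 1,850 + 795) = 4,740. DTI = 4,740/14,500 = 32.7% ≤ 36%
Loan-to-value = 48,400/44,500 = 108.8% — pass (115% max)
Credit 828 → row 760+; LTV 108.8% → column 107.01–115%. Grid cell → 8.45%.

8.45%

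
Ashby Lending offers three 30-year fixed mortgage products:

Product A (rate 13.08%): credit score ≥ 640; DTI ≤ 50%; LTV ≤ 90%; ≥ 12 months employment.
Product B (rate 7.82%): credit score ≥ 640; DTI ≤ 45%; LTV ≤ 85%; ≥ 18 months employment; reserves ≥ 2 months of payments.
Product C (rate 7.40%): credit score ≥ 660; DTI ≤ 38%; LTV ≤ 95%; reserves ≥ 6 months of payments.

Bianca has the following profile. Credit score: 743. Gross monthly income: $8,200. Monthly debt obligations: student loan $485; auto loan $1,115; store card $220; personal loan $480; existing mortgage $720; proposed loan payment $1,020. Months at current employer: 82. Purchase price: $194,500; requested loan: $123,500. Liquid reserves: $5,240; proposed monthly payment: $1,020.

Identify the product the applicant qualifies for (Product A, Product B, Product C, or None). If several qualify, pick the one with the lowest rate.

Total debts = (485 + 1,115 + 220 + 480 + 720 + 1,020) = 4,040; DTI = 4,040/8,200 = 49.3%.
LTV = 123,500/194,500 = 63.5%.
Reserves = 5,240/1,020 = 5.1 months.
Product A: score 743 ≥ 640; DTI 49.3% ≤ 50%; LTV 63.5% ≤ 90%; employment 82 ≥ 12 mo → qualifies.
Product B: score 743 ≥ 640; DTI 49.3% > 45%; LTV 63.5% ≤ 85%; employment 82 ≥ 18 mo; reserves 5.1 ≥ 2 mo → does not qualify.
Product C: score 743 ≥ 660; DTI 49.3% > 38%; LTV 63.5% ≤ 95%; reserves 5.1 < 6 mo → does not qualify.

Product A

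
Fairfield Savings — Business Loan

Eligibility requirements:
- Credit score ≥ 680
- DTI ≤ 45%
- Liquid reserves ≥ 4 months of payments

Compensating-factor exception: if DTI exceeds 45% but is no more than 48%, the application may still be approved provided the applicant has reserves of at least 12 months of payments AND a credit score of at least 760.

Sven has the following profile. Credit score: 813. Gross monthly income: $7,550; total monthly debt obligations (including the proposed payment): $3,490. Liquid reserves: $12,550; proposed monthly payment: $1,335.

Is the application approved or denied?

Denied

Credit score 813 ≥ 680 (meets base)
DTI: 3,490 ÷ 7,550 = 46.2%, over the 45% base limit.
Reserves: 12,550 ÷ 1,335 = 9.4 months (meets 4-month minimum)
46.2% falls in the override range (45%–48%), so the compensating-factor test applies.
Override check — reserves: 9.4 mo (short of 12); score: 813 (ok).
Compensating-factor requirement not fully met.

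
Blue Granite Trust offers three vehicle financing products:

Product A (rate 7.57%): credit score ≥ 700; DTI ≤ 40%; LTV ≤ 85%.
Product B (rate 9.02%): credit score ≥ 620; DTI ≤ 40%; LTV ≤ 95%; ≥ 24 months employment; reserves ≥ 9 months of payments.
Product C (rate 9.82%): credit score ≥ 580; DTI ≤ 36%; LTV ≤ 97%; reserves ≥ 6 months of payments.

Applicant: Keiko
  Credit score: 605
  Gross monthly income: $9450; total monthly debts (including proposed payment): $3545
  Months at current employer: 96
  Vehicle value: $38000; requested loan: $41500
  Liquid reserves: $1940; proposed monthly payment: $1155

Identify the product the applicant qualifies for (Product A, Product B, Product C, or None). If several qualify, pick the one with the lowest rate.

DTI = 3,545/9,450 = 37.5%.
LTV = 41,500/38,000 = 109.2%.
Reserves = 1,940/1,155 = 1.7 months.
Product A: score 605 < 700; DTI 37.5% ≤ 40%; LTV 109.2% > 85% → does not qualify.
Product B: score 605 < 620; DTI 37.5% ≤ 40%; LTV 109.2% > 95%; employment 96 ≥ 24 mo; reserves 1.7 < 9 mo → does not qualify.
Product C: score 605 ≥ 580; DTI 37.5% > 36%; LTV 109.2% > 97%; reserves 1.7 < 6 mo → does not qualify.

None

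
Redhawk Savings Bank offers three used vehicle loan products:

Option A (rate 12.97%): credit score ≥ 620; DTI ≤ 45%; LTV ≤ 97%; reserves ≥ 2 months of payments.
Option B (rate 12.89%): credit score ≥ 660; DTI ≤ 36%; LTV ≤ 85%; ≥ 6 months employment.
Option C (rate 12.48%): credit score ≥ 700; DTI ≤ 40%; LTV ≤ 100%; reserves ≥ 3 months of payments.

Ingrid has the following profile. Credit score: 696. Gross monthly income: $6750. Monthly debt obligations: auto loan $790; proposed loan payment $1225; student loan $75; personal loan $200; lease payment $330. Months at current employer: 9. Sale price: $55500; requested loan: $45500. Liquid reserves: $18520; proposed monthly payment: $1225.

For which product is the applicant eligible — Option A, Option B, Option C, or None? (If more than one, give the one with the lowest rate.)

Total debts = (790 + 1,225 + 75 + 200 + 330) = 2,620; DTI = 2,620/6,750 = 38.8%.
LTV = 45,500/55,500 = 82%.
Reserves = 18,520/1,225 = 15.1 months.
Option A: score 696 ≥ 620; DTI 38.8% ≤ 45%; LTV 82% ≤ 97%; reserves 15.1 ≥ 2 mo → qualifies.
Option B: score 696 ≥ 660; DTI 38.8% > 36%; LTV 82% ≤ 85%; employment 9 ≥ 6 mo → does not qualify.
Option C: score 696 < 700; DTI 38.8% ≤ 40%; LTV 82% ≤ 100%; reserves 15.1 ≥ 3 mo → does not qualify.

Option A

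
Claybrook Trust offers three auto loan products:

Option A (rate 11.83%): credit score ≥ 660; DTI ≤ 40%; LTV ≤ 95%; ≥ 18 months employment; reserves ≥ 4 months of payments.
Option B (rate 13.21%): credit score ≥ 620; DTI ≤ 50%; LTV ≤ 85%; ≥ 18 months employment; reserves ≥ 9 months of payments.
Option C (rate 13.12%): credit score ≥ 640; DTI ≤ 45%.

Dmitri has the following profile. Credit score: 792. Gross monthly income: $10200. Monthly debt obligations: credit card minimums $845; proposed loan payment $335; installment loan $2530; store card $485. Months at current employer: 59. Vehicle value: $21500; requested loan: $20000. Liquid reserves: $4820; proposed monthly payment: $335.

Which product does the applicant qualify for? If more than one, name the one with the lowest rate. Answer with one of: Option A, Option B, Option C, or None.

Option C

Total debts = (845 + 335 + 2,530 + 485) = 4,195; DTI = 4,195/10,200 = 41.1%.
LTV = 20,000/21,500 = 93%.
Reserves = 4,820/335 = 14.4 months.
Option A: score 792 ≥ 660; DTI 41.1% > 40%; LTV 93% ≤ 95%; employment 59 ≥ 18 mo; reserves 14.4 ≥ 4 mo → does not qualify.
Option B: score 792 ≥ 620; DTI 41.1% ≤ 50%; LTV 93% > 85%; employment 59 ≥ 18 mo; reserves 14.4 ≥ 9 mo → does not qualify.
Option C: score 792 ≥ 640; DTI 41.1% ≤ 45% → qualifies.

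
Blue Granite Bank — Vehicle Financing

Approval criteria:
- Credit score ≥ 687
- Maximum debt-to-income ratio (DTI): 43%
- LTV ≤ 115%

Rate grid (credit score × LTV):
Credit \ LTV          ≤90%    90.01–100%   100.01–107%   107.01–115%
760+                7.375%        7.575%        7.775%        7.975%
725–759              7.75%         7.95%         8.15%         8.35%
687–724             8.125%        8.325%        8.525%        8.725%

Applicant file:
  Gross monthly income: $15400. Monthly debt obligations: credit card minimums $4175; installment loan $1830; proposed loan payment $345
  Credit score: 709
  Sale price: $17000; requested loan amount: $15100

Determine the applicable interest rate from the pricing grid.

8.125%

Credit score 709 ≥ 687; Total monthly debts = (4,175 + 1,830 + 345) = 6,350. DTI = 6,350/15,400 = 41.2% ≤ 43%
LTV = 15,100/17,000 = 88.8% ≤ 115%
Score 709 is in the 687–724 band; LTV 88.8% is in the ≤90% band → 8.125%.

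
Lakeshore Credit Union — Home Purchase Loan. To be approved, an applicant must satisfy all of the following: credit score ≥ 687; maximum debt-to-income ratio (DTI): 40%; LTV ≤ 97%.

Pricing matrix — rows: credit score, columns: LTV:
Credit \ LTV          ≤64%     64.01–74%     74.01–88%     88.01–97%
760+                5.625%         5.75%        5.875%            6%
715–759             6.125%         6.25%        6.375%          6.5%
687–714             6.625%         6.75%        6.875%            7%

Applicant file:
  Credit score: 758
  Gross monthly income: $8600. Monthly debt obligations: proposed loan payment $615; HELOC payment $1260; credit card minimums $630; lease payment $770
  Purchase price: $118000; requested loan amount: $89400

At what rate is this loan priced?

6.375%

Credit score 758 ≥ 687; Total monthly debts = (615 + 1,260 + 630 + 770) = 3,275. DTI = 3,275/8,600 = 38.1% ≤ 40%
LTV = 89,400/118,000 = 75.8% ≤ 97%
Score 758 is in the 715–759 band; LTV 75.8% is in the 74.01–88% band → 6.375%.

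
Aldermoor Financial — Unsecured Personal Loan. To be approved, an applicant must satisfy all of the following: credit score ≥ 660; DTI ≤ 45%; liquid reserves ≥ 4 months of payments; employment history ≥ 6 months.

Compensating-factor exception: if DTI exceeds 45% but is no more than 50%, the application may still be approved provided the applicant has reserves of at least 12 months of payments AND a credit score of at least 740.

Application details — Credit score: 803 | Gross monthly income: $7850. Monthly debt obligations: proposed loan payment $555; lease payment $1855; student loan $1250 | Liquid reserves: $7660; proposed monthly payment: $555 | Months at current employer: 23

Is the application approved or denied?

Credit score 803 ≥ 660 (meets base)
Total debts = (555 + 1,855 + 1,250) = 3,660. DTI: 3,660 ÷ 7,850 = 46.6%, over the 45% base limit.
Reserves = 7,660/555 = 13.8 months ≥ 4
Employment 23 ≥ 6 months
46.6% falls in the override range (45%–50%), so the compensating-factor test applies.
Override check — reserves: 13.8 mo (ok); score: 803 (ok).
Both compensating conditions met → exception applies.

Approved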